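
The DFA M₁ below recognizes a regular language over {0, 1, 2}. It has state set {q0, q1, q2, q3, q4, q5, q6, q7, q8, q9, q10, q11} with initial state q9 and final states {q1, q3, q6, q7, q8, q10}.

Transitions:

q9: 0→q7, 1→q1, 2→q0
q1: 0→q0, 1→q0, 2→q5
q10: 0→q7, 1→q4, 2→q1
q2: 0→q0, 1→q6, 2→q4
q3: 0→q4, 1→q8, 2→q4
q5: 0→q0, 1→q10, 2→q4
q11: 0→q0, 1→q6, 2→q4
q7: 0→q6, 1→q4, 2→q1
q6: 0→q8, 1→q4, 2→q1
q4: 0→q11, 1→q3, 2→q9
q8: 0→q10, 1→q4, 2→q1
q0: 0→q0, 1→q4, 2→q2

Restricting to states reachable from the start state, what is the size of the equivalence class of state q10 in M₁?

Start with accepting vs non-accepting: {q1,q3,q6,q7,q8,q10} | {q0,q2,q4,q5,q9,q11}.
On input 0, block {q1,q3,q6,q7,q8,q10} splits into {q6,q7,q8,q10} and {q1,q3}.
On input 0, block {q0,q2,q4,q5,q9,q11} splits into {q0,q2,q4,q5,q11} and {q9}.
On input 1, block {q0,q2,q4,q5,q11} splits into {q2,q5,q11} and {q0} and {q4}.
Refine {q1,q3} on symbol 0: members go to different blocks, giving {q1} and {q3}.
The partition is now stable with 7 blocks: {q6,q7,q8,q10} | {q2,q5,q11} | {q1} | {q9} | {q0} | {q4} | {q3}.
State q10 belongs to the block {q6,q7,q8,q10}, which has 4 states.

4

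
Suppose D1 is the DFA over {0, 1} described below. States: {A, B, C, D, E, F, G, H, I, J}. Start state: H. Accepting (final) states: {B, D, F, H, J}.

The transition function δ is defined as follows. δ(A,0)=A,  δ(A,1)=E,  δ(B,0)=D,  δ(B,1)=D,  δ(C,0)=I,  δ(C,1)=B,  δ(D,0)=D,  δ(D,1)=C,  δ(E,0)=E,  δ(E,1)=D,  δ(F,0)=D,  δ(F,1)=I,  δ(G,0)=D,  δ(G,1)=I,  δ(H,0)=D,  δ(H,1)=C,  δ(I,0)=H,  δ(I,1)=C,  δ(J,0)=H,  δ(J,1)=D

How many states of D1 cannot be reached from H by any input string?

BFS from H reaches {B, C, D, H, I}; the 5 state(s) A, E, F, G, J are never visited.

5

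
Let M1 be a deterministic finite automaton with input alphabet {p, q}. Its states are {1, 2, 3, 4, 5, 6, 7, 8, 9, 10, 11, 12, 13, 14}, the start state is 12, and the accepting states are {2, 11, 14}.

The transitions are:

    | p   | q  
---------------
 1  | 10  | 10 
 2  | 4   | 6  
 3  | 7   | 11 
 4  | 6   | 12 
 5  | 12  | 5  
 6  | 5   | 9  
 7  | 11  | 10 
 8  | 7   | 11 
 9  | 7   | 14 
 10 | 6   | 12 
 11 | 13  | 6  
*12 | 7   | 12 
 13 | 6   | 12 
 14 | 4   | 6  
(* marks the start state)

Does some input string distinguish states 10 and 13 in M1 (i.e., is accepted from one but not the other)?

States {1,2,3,8} cannot be reached from the start state, so discard them.
Start with accepting vs non-accepting: {11,14} | {4,5,6,7,9,10,12,13}.
On input p, block {4,5,6,7,9,10,12,13} splits into {4,5,6,9,10,12,13} and {7}.
Split {4,5,6,9,10,12,13} by δ(·,p) → {4,5,6,10,13} and {9,12}.
Split {4,5,6,10,13} by δ(·,p) → {4,6,10,13} and {5}.
Split {4,6,10,13} by δ(·,p) → {4,10,13} and {6}.
On input q, block {9,12} splits into {9} and {12}.
No further refinement is possible. Final partition (7 blocks): {11,14} | {4,10,13} | {7} | {9} | {5} | {6} | {12}.
10 and 13 lie in the same block of the stable partition, so they are equivalent — no string distinguishes them.

No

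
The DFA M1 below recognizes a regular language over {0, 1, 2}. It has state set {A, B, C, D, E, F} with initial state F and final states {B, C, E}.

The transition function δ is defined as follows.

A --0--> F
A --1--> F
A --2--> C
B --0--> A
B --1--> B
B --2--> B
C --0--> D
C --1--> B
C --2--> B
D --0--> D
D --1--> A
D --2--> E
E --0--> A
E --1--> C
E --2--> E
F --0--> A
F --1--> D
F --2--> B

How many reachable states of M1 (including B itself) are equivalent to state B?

3

Start with accepting vs non-accepting: {B,C,E} | {A,D,F}.
No further refinement is possible. Final partition (2 blocks): {B,C,E} | {A,D,F}.
State B belongs to the block {B,C,E}, which has 3 states.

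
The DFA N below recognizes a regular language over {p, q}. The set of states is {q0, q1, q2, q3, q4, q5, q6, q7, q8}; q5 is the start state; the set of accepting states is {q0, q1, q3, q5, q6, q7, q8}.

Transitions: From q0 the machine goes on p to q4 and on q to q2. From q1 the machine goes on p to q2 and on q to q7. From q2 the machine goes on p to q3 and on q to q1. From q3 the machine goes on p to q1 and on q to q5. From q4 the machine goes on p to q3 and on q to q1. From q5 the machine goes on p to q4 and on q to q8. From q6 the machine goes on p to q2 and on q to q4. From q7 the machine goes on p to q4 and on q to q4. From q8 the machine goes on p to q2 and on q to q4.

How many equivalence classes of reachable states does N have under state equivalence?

States {q0,q6} cannot be reached from the start state, so discard them.
P0 = {q1,q3,q5,q7,q8} | {q2,q4}.
Refine {q1,q3,q5,q7,q8} on symbol p: members go to different blocks, giving {q1,q5,q7,q8} and {q3}.
Split {q1,q5,q7,q8} by δ(·,q) → {q1,q5} and {q7,q8}.
The partition is now stable with 4 blocks: {q1,q5} | {q2,q4} | {q3} | {q7,q8}.

4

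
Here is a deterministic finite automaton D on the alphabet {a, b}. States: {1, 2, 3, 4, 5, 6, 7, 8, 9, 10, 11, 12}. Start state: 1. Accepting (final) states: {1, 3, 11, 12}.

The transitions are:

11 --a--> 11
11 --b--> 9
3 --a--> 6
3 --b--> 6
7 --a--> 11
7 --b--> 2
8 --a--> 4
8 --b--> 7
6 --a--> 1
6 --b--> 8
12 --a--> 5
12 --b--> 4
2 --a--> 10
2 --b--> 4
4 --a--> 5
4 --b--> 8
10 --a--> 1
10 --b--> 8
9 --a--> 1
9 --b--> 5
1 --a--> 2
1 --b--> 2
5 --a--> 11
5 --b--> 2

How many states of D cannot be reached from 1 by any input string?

BFS from 1 reaches {1, 2, 4, 5, 7, 8, 9, 10, 11}; the 3 state(s) 3, 6, 12 are never visited.

3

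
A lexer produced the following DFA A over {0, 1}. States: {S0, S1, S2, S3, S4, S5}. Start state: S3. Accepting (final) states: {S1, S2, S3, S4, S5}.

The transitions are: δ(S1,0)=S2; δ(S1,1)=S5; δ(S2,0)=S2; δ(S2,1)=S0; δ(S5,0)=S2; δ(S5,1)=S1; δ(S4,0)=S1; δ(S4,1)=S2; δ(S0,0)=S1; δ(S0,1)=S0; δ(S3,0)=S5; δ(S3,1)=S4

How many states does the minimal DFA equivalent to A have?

5

Start with accepting vs non-accepting: {S1,S2,S3,S4,S5} | {S0}.
Split {S1,S2,S3,S4,S5} by δ(·,1) → {S1,S3,S4,S5} and {S2}.
Refine {S1,S3,S4,S5} on symbol 0: members go to different blocks, giving {S1,S5} and {S3,S4}.
Split {S3,S4} by δ(·,1) → {S3} and {S4}.
No further refinement is possible. Final partition (5 blocks): {S1,S5} | {S0} | {S2} | {S3} | {S4}.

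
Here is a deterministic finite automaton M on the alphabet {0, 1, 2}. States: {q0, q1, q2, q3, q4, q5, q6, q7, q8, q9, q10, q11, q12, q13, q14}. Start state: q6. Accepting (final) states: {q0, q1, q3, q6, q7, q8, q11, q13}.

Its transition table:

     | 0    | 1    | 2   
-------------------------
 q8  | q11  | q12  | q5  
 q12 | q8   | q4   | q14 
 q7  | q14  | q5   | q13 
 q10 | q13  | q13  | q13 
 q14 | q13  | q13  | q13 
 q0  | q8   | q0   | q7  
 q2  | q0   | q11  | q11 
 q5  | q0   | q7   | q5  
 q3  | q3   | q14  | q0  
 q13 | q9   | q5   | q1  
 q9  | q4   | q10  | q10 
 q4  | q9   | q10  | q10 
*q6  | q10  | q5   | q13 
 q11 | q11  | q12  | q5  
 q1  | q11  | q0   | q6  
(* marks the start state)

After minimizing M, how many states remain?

Reachable states from the start: {q0,q1,q4,q5,q6,q7,q8,q9,q10,q11,q12,q13,q14}. Unreachable: {q2,q3} — drop them.
Initial partition by acceptance: {q0,q1,q6,q7,q8,q11,q13} | {q4,q5,q9,q10,q12,q14}.
Split {q0,q1,q6,q7,q8,q11,q13} by δ(·,0) → {q0,q1,q8,q11} and {q6,q7,q13}.
Split {q0,q1,q8,q11} by δ(·,1) → {q0,q1} and {q8,q11}.
On input 0, block {q4,q5,q9,q10,q12,q14} splits into {q4,q9} and {q10,q14} and {q5} and {q12}.
Refine {q6,q7,q13} on symbol 0: members go to different blocks, giving {q6,q7} and {q13}.
No further refinement is possible. Final partition (8 blocks): {q0,q1} | {q4,q9} | {q6,q7} | {q8,q11} | {q10,q14} | {q5} | {q12} | {q13}.

8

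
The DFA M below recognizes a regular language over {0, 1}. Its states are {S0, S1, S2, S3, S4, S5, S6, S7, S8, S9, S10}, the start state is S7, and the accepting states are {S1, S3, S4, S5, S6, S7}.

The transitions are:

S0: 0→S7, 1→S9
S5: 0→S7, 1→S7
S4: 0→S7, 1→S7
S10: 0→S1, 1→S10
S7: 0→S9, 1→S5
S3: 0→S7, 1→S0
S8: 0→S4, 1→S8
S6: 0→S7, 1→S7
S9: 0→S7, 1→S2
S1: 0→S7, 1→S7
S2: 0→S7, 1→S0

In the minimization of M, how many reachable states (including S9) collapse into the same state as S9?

States {S1,S3,S4,S6,S8,S10} cannot be reached from the start state, so discard them.
Start with accepting vs non-accepting: {S5,S7} | {S0,S2,S9}.
Split {S5,S7} by δ(·,0) → {S5} and {S7}.
No further refinement is possible. Final partition (3 blocks): {S5} | {S0,S2,S9} | {S7}.
The equivalence class containing S9 is {S0,S2,S9}, of size 3.

3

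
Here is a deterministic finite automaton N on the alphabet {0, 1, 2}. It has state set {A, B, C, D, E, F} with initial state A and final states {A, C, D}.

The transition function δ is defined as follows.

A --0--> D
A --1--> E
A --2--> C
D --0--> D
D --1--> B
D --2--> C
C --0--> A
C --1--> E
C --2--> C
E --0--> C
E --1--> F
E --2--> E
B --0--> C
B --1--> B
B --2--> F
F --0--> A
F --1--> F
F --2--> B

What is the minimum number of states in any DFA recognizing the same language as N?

All states are reachable from the start state.
Start with accepting vs non-accepting: {A,C,D} | {B,E,F}.
The partition is now stable with 2 blocks: {A,C,D} | {B,E,F}.

2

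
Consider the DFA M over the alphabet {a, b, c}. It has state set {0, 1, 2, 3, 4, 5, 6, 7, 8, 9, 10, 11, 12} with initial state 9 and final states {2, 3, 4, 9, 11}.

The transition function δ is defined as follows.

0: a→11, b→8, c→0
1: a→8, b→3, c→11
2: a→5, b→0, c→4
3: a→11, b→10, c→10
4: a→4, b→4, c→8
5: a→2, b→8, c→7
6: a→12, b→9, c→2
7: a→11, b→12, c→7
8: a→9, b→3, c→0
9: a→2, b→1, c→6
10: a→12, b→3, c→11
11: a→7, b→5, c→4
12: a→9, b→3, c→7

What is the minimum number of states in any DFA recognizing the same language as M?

6

Start with accepting vs non-accepting: {2,3,4,9,11} | {0,1,5,6,7,8,10,12}.
On input a, block {2,3,4,9,11} splits into {3,4,9} and {2,11}.
Split {3,4,9} by δ(·,a) → {3,9} and {4}.
Split {0,1,5,6,7,8,10,12} by δ(·,a) → {0,5,7} and {1,6,10} and {8,12}.
The partition is now stable with 6 blocks: {3,9} | {0,5,7} | {2,11} | {4} | {1,6,10} | {8,12}.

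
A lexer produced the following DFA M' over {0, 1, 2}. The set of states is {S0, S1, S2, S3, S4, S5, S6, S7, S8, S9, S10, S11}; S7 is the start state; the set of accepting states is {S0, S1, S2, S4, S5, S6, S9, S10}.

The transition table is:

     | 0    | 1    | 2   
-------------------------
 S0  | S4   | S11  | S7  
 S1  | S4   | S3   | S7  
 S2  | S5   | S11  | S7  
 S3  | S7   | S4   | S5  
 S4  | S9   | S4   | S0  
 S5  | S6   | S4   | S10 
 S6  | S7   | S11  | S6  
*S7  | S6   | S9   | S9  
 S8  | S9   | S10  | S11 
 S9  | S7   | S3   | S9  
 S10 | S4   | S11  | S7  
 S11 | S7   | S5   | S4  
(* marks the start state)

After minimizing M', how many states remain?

5

First remove the unreachable states {S1,S2,S8}; 9 states remain.
Initial partition by acceptance: {S0,S4,S5,S6,S9,S10} | {S3,S7,S11}.
Split {S0,S4,S5,S6,S9,S10} by δ(·,0) → {S0,S4,S5,S10} and {S6,S9}.
Refine {S0,S4,S5,S10} on symbol 0: members go to different blocks, giving {S0,S10} and {S4,S5}.
On input 0, block {S3,S7,S11} splits into {S3,S11} and {S7}.
Stable partition: {S0,S10} | {S3,S11} | {S6,S9} | {S4,S5} | {S7} — 5 equivalence classes.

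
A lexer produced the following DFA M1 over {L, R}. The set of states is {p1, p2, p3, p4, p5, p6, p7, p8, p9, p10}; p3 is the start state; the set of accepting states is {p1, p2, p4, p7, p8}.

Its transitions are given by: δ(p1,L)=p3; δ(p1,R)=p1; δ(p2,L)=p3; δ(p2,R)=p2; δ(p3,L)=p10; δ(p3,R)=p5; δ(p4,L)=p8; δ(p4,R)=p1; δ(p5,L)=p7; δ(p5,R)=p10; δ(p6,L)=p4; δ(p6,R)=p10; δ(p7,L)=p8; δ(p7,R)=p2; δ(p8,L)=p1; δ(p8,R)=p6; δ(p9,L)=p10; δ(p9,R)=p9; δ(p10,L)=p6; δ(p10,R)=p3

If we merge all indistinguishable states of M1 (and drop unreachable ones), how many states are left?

6

First remove the unreachable states {p9}; 9 states remain.
P0 = {p1,p2,p4,p7,p8} | {p3,p5,p6,p10}.
Split {p1,p2,p4,p7,p8} by δ(·,L) → {p4,p7,p8} and {p1,p2}.
Split {p4,p7,p8} by δ(·,L) → {p4,p7} and {p8}.
Refine {p3,p5,p6,p10} on symbol L: members go to different blocks, giving {p3,p10} and {p5,p6}.
On input L, block {p3,p10} splits into {p3} and {p10}.
The partition is now stable with 6 blocks: {p4,p7} | {p3} | {p1,p2} | {p8} | {p5,p6} | {p10}.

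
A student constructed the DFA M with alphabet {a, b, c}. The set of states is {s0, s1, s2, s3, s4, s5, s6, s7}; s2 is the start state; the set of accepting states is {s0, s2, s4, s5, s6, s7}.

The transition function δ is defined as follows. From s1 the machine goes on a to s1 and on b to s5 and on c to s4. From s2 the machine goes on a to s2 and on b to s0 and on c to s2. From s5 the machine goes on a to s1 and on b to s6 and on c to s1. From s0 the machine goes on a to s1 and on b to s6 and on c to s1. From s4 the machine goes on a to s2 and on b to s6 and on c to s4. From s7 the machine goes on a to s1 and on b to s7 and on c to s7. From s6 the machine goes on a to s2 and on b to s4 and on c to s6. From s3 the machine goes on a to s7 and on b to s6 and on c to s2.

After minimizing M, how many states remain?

First remove the unreachable states {s3,s7}; 6 states remain.
P0 = {s0,s2,s4,s5,s6} | {s1}.
Split {s0,s2,s4,s5,s6} by δ(·,a) → {s2,s4,s6} and {s0,s5}.
On input b, block {s2,s4,s6} splits into {s4,s6} and {s2}.
The partition is now stable with 4 blocks: {s4,s6} | {s1} | {s0,s5} | {s2}.

4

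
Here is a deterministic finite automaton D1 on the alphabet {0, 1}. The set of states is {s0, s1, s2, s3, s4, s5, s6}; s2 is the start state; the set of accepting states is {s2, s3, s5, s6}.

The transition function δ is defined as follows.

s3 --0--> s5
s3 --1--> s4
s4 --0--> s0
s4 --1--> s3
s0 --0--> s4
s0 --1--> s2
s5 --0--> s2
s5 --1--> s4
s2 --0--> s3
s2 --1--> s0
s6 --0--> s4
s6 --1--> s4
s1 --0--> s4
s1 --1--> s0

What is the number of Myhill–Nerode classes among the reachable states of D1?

2

Reachable states from the start: {s0,s2,s3,s4,s5}. Unreachable: {s1,s6} — drop them.
Start with accepting vs non-accepting: {s2,s3,s5} | {s0,s4}.
Stable partition: {s2,s3,s5} | {s0,s4} — 2 equivalence classes.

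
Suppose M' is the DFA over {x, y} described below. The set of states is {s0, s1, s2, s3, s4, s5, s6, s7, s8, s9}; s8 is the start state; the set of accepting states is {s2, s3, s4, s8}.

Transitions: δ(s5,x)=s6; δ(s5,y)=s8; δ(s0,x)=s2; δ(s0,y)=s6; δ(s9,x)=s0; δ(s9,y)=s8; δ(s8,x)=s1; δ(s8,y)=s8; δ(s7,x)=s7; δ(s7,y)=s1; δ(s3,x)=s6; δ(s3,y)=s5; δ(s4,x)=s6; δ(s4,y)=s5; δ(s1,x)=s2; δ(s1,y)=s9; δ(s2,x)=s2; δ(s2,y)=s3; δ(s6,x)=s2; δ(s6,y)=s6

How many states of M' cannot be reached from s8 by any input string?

2

BFS from s8 reaches {s0, s1, s2, s3, s5, s6, s8, s9}; the 2 state(s) s4, s7 are never visited.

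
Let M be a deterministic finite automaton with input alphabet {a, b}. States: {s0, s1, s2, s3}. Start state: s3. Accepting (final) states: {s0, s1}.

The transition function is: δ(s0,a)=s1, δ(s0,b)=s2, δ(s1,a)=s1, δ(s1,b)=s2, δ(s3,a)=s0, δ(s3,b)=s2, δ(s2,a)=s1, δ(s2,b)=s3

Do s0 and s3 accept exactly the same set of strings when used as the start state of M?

No

All states are reachable from the start state.
Initial partition by acceptance: {s0,s1} | {s2,s3}.
The partition is now stable with 2 blocks: {s0,s1} | {s2,s3}.
s0 and s3 end up in different blocks, so they are distinguishable. For instance, the string 'ε' is accepted from only s0.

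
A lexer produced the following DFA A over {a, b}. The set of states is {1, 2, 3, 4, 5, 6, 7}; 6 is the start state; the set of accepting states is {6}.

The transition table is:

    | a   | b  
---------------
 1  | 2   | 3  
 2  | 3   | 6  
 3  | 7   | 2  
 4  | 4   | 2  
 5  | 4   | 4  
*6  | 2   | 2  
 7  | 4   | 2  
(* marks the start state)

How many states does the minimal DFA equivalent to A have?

First remove the unreachable states {1,5}; 5 states remain.
Start with accepting vs non-accepting: {6} | {2,3,4,7}.
Split {2,3,4,7} by δ(·,b) → {3,4,7} and {2}.
The partition is now stable with 3 blocks: {6} | {3,4,7} | {2}.

3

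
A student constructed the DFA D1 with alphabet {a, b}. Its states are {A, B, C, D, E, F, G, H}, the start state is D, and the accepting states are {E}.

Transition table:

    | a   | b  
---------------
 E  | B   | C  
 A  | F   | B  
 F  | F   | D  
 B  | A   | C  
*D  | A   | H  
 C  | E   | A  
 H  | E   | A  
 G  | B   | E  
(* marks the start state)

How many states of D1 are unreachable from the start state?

Starting at D and following transitions, the reachable set is {A, B, C, D, E, F, H}. That leaves G unreachable — 1 in total.

1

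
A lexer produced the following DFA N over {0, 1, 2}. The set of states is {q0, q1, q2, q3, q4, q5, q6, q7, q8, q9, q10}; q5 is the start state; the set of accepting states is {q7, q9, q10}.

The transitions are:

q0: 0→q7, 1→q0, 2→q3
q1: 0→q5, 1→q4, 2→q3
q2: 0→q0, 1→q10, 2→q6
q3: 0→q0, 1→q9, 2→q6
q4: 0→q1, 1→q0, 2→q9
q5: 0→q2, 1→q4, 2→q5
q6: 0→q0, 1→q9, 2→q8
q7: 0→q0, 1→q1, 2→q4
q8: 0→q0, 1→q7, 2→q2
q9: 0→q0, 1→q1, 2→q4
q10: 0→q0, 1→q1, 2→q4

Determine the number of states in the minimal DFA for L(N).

6

Initial partition by acceptance: {q7,q9,q10} | {q0,q1,q2,q3,q4,q5,q6,q8}.
Split {q0,q1,q2,q3,q4,q5,q6,q8} by δ(·,0) → {q1,q2,q3,q4,q5,q6,q8} and {q0}.
Split {q1,q2,q3,q4,q5,q6,q8} by δ(·,0) → {q2,q3,q6,q8} and {q1,q4,q5}.
Refine {q1,q4,q5} on symbol 0: members go to different blocks, giving {q1,q4} and {q5}.
On input 0, block {q1,q4} splits into {q1} and {q4}.
Stable partition: {q7,q9,q10} | {q2,q3,q6,q8} | {q0} | {q1} | {q5} | {q4} — 6 equivalence classes.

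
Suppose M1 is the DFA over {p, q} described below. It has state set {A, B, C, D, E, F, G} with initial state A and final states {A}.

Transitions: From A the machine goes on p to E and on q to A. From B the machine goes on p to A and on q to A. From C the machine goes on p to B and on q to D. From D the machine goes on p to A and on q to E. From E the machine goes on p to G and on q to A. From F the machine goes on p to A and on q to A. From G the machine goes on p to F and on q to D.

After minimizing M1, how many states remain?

5

States {B,C} cannot be reached from the start state, so discard them.
P0 = {A} | {D,E,F,G}.
On input p, block {D,E,F,G} splits into {D,F} and {E,G}.
On input q, block {D,F} splits into {D} and {F}.
Split {E,G} by δ(·,p) → {E} and {G}.
Stable partition: {A} | {D} | {E} | {F} | {G} — 5 equivalence classes.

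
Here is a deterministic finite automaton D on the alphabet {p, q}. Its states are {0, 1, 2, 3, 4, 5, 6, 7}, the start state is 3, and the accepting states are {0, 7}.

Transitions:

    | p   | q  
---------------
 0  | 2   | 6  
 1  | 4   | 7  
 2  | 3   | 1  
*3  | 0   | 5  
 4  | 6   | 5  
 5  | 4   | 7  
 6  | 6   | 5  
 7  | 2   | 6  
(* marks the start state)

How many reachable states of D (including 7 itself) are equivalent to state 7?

Start with accepting vs non-accepting: {0,7} | {1,2,3,4,5,6}.
Split {1,2,3,4,5,6} by δ(·,p) → {1,2,4,5,6} and {3}.
Refine {1,2,4,5,6} on symbol p: members go to different blocks, giving {1,4,5,6} and {2}.
On input q, block {1,4,5,6} splits into {1,5} and {4,6}.
No further refinement is possible. Final partition (5 blocks): {0,7} | {1,5} | {3} | {2} | {4,6}.
The equivalence class containing 7 is {0,7}, of size 2.

2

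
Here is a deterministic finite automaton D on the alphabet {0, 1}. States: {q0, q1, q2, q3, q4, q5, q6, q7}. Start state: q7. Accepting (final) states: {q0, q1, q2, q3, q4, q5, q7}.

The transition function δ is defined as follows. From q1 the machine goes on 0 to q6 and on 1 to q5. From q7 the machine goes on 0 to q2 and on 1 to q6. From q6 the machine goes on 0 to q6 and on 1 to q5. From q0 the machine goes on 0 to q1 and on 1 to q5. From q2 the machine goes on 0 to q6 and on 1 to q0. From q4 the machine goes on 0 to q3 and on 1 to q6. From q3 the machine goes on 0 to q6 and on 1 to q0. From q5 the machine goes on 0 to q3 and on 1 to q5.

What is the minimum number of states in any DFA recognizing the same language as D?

4

Reachable states from the start: {q0,q1,q2,q3,q5,q6,q7}. Unreachable: {q4} — drop them.
Start with accepting vs non-accepting: {q0,q1,q2,q3,q5,q7} | {q6}.
Refine {q0,q1,q2,q3,q5,q7} on symbol 0: members go to different blocks, giving {q0,q5,q7} and {q1,q2,q3}.
Refine {q0,q5,q7} on symbol 1: members go to different blocks, giving {q0,q5} and {q7}.
The partition is now stable with 4 blocks: {q0,q5} | {q6} | {q1,q2,q3} | {q7}.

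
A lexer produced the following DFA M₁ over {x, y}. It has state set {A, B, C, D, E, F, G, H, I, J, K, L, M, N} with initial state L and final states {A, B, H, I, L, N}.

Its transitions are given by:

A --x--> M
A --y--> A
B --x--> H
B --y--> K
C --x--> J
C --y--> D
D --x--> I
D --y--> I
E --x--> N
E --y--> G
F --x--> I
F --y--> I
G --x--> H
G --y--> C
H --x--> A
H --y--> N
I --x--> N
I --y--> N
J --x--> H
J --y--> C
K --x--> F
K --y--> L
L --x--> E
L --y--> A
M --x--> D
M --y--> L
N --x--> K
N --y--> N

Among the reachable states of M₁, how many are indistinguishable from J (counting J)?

First remove the unreachable states {B}; 13 states remain.
Start with accepting vs non-accepting: {A,H,I,L,N} | {C,D,E,F,G,J,K,M}.
On input x, block {A,H,I,L,N} splits into {A,L,N} and {H,I}.
Split {C,D,E,F,G,J,K,M} by δ(·,x) → {D,F,G,J} and {C,K,M} and {E}.
On input x, block {A,L,N} splits into {A,N} and {L}.
Refine {D,F,G,J} on symbol y: members go to different blocks, giving {D,F} and {G,J}.
Refine {C,K,M} on symbol x: members go to different blocks, giving {K,M} and {C}.
The partition is now stable with 8 blocks: {A,N} | {D,F} | {H,I} | {K,M} | {E} | {L} | {G,J} | {C}.
The equivalence class containing J is {G,J}, of size 2.

2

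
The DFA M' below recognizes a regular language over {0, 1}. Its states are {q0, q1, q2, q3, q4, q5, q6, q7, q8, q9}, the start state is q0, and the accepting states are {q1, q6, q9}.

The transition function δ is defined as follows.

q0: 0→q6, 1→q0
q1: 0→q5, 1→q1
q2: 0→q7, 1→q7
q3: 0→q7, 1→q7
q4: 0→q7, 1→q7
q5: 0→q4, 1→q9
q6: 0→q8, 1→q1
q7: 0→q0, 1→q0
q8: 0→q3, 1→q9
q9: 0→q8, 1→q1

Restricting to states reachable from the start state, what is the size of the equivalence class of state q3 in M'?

Reachable states from the start: {q0,q1,q3,q4,q5,q6,q7,q8,q9}. Unreachable: {q2} — drop them.
P0 = {q1,q6,q9} | {q0,q3,q4,q5,q7,q8}.
Refine {q0,q3,q4,q5,q7,q8} on symbol 0: members go to different blocks, giving {q3,q4,q5,q7,q8} and {q0}.
On input 0, block {q3,q4,q5,q7,q8} splits into {q3,q4,q5,q8} and {q7}.
Split {q3,q4,q5,q8} by δ(·,0) → {q3,q4} and {q5,q8}.
No further refinement is possible. Final partition (5 blocks): {q1,q6,q9} | {q3,q4} | {q0} | {q7} | {q5,q8}.
The equivalence class containing q3 is {q3,q4}, of size 2.

2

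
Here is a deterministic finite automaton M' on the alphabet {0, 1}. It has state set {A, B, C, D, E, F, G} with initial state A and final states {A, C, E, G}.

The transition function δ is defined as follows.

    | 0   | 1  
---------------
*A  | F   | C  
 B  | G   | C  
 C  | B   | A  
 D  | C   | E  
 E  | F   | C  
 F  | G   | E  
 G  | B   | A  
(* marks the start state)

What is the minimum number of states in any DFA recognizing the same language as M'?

Reachable states from the start: {A,B,C,E,F,G}. Unreachable: {D} — drop them.
Initial partition by acceptance: {A,C,E,G} | {B,F}.
No further refinement is possible. Final partition (2 blocks): {A,C,E,G} | {B,F}.

2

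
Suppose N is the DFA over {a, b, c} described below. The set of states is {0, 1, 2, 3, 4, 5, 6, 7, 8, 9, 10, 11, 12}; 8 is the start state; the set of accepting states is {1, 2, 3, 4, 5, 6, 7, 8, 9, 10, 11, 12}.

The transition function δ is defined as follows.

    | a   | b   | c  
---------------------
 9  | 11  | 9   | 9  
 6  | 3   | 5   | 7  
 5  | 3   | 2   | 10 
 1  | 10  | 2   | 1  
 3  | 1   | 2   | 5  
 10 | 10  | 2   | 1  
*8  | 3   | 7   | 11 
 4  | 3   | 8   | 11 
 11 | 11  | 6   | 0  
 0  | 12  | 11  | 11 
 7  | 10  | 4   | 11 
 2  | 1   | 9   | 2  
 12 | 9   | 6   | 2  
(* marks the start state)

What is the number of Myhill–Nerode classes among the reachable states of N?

Every state is reachable, so we keep all 13.
Start with accepting vs non-accepting: {1,2,3,4,5,6,7,8,9,10,11,12} | {0}.
Split {1,2,3,4,5,6,7,8,9,10,11,12} by δ(·,c) → {1,2,3,4,5,6,7,8,9,10,12} and {11}.
On input a, block {1,2,3,4,5,6,7,8,9,10,12} splits into {1,2,3,4,5,6,7,8,10,12} and {9}.
On input a, block {1,2,3,4,5,6,7,8,10,12} splits into {1,2,3,4,5,6,7,8,10} and {12}.
On input b, block {1,2,3,4,5,6,7,8,10} splits into {1,3,4,5,6,7,8,10} and {2}.
Refine {1,3,4,5,6,7,8,10} on symbol b: members go to different blocks, giving {1,3,5,10} and {4,6,7,8}.
On input b, block {4,6,7,8} splits into {4,7,8} and {6}.
Stable partition: {1,3,5,10} | {0} | {11} | {9} | {12} | {2} | {4,7,8} | {6} — 8 equivalence classes.

8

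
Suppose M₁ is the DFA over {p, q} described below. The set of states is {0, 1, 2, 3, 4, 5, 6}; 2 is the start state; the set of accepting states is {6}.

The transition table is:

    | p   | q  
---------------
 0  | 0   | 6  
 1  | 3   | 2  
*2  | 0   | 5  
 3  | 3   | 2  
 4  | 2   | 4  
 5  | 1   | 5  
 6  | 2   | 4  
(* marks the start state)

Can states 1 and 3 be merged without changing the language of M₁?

Every state is reachable, so we keep all 7.
Start with accepting vs non-accepting: {6} | {0,1,2,3,4,5}.
Split {0,1,2,3,4,5} by δ(·,q) → {1,2,3,4,5} and {0}.
Split {1,2,3,4,5} by δ(·,p) → {1,3,4,5} and {2}.
On input p, block {1,3,4,5} splits into {1,3,5} and {4}.
Split {1,3,5} by δ(·,q) → {1,3} and {5}.
Stable partition: {6} | {1,3} | {0} | {2} | {4} | {5} — 6 equivalence classes.
1 and 3 lie in the same block of the stable partition, so they are equivalent — no string distinguishes them.

Yes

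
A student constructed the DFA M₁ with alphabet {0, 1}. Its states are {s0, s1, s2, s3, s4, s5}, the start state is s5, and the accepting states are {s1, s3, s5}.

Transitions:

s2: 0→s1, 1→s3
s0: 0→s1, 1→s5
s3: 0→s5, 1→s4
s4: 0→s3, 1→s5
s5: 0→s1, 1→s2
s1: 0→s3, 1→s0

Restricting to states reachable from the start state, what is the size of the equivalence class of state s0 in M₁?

Every state is reachable, so we keep all 6.
Initial partition by acceptance: {s1,s3,s5} | {s0,s2,s4}.
The partition is now stable with 2 blocks: {s1,s3,s5} | {s0,s2,s4}.
State s0 belongs to the block {s0,s2,s4}, which has 3 states.

3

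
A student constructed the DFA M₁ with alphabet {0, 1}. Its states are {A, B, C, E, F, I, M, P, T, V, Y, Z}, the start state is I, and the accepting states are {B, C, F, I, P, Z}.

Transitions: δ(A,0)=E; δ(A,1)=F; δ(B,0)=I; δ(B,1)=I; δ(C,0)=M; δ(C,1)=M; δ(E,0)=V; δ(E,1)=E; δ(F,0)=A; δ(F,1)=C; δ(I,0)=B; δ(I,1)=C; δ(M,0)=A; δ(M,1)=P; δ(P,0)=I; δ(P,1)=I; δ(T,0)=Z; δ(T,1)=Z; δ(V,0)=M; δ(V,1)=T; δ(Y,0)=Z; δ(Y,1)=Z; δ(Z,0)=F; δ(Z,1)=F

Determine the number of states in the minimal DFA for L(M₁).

Reachable states from the start: {A,B,C,E,F,I,M,P,T,V,Z}. Unreachable: {Y} — drop them.
P0 = {B,C,F,I,P,Z} | {A,E,M,T,V}.
Refine {B,C,F,I,P,Z} on symbol 0: members go to different blocks, giving {B,I,P,Z} and {C,F}.
Split {B,I,P,Z} by δ(·,0) → {B,I,P} and {Z}.
Split {B,I,P} by δ(·,1) → {B,P} and {I}.
Split {A,E,M,T,V} by δ(·,0) → {A,E,M,V} and {T}.
Refine {A,E,M,V} on symbol 1: members go to different blocks, giving {M} and {V} and {E} and {A}.
Refine {C,F} on symbol 0: members go to different blocks, giving {F} and {C}.
Stable partition: {B,P} | {M} | {F} | {Z} | {I} | {T} | {V} | {E} | {A} | {C} — 10 equivalence classes.

10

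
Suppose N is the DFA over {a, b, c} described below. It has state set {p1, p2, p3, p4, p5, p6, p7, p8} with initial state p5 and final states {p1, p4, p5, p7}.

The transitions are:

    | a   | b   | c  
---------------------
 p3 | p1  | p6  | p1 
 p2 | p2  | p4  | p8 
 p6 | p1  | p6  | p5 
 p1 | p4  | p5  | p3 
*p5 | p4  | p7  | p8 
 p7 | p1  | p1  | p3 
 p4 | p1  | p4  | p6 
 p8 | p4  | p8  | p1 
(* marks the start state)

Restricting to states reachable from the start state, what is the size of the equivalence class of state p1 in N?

4

First remove the unreachable states {p2}; 7 states remain.
P0 = {p1,p4,p5,p7} | {p3,p6,p8}.
The partition is now stable with 2 blocks: {p1,p4,p5,p7} | {p3,p6,p8}.
The equivalence class containing p1 is {p1,p4,p5,p7}, of size 4.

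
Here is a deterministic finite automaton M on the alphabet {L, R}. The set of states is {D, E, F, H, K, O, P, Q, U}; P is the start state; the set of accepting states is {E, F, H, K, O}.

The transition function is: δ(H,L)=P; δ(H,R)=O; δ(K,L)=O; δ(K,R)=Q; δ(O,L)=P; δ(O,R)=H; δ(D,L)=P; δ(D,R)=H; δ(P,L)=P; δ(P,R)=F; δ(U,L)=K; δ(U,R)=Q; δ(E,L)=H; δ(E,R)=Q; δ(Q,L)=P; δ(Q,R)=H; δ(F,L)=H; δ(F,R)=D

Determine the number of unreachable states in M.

BFS from P reaches {D, F, H, O, P}; the 4 state(s) E, K, Q, U are never visited.

4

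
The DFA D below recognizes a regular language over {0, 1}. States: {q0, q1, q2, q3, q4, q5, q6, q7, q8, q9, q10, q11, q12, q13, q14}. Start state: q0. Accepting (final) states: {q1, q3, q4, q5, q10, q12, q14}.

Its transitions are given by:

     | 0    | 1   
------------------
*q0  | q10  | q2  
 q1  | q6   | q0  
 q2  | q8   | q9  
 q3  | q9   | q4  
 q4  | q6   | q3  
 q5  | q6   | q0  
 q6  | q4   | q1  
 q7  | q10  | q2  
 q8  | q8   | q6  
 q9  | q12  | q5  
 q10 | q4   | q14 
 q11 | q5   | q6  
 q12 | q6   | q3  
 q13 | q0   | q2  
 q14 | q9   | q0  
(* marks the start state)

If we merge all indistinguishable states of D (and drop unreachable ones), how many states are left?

First remove the unreachable states {q7,q11,q13}; 12 states remain.
Initial partition by acceptance: {q1,q3,q4,q5,q10,q12,q14} | {q0,q2,q6,q8,q9}.
Split {q1,q3,q4,q5,q10,q12,q14} by δ(·,0) → {q1,q3,q4,q5,q12,q14} and {q10}.
Refine {q1,q3,q4,q5,q12,q14} on symbol 1: members go to different blocks, giving {q1,q5,q14} and {q3,q4,q12}.
Split {q0,q2,q6,q8,q9} by δ(·,0) → {q2,q8} and {q6,q9} and {q0}.
No further refinement is possible. Final partition (6 blocks): {q1,q5,q14} | {q2,q8} | {q10} | {q3,q4,q12} | {q6,q9} | {q0}.

6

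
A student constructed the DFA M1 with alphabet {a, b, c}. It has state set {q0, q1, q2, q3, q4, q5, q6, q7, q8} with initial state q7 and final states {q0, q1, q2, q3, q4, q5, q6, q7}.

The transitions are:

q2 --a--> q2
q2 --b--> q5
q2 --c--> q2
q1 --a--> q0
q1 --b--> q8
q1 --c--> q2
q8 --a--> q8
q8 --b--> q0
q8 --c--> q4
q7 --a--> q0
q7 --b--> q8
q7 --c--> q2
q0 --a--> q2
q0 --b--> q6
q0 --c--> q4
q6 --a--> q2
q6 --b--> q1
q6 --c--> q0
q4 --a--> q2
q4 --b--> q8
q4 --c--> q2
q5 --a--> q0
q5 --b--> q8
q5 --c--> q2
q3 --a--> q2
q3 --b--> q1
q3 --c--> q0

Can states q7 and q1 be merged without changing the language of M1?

Yes

States {q3} cannot be reached from the start state, so discard them.
P0 = {q0,q1,q2,q4,q5,q6,q7} | {q8}.
On input b, block {q0,q1,q2,q4,q5,q6,q7} splits into {q1,q4,q5,q7} and {q0,q2,q6}.
Split {q0,q2,q6} by δ(·,b) → {q2,q6} and {q0}.
Refine {q1,q4,q5,q7} on symbol a: members go to different blocks, giving {q1,q5,q7} and {q4}.
Split {q2,q6} by δ(·,c) → {q2} and {q6}.
No further refinement is possible. Final partition (6 blocks): {q1,q5,q7} | {q8} | {q2} | {q0} | {q4} | {q6}.
q7 and q1 lie in the same block of the stable partition, so they are equivalent — no string distinguishes them.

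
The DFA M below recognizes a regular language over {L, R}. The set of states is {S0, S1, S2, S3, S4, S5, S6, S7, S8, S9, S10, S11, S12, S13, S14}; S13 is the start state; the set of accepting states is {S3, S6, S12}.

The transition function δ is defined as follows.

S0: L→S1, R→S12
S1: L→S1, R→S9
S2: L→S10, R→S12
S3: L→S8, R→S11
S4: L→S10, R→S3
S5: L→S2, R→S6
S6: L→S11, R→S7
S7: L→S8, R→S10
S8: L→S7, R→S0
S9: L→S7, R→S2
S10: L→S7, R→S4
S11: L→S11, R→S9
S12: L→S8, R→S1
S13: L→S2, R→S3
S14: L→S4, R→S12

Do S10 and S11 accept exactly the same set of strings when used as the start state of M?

No

First remove the unreachable states {S5,S6,S14}; 12 states remain.
Start with accepting vs non-accepting: {S3,S12} | {S0,S1,S2,S4,S7,S8,S9,S10,S11,S13}.
Split {S0,S1,S2,S4,S7,S8,S9,S10,S11,S13} by δ(·,R) → {S1,S7,S8,S9,S10,S11} and {S0,S2,S4,S13}.
Split {S1,S7,S8,S9,S10,S11} by δ(·,R) → {S1,S7,S11} and {S8,S9,S10}.
Split {S1,S7,S11} by δ(·,L) → {S1,S11} and {S7}.
On input L, block {S0,S2,S4,S13} splits into {S2,S4} and {S0} and {S13}.
On input R, block {S8,S9,S10} splits into {S9,S10} and {S8}.
Stable partition: {S3,S12} | {S1,S11} | {S2,S4} | {S9,S10} | {S7} | {S0} | {S13} | {S8} — 8 equivalence classes.
S10 and S11 end up in different blocks, so they are distinguishable. For instance, the string 'RR' is accepted from only S10.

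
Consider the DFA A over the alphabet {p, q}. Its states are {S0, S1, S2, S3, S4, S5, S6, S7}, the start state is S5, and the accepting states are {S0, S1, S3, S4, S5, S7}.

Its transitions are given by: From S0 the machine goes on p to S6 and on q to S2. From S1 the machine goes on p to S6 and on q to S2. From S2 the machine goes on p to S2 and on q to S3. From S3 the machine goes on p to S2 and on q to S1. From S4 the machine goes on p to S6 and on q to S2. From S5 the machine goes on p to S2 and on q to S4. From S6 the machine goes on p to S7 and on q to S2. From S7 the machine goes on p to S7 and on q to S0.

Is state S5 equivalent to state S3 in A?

Yes

All states are reachable from the start state.
Start with accepting vs non-accepting: {S0,S1,S3,S4,S5,S7} | {S2,S6}.
Split {S0,S1,S3,S4,S5,S7} by δ(·,p) → {S0,S1,S3,S4,S5} and {S7}.
On input q, block {S0,S1,S3,S4,S5} splits into {S0,S1,S4} and {S3,S5}.
On input p, block {S2,S6} splits into {S2} and {S6}.
Stable partition: {S0,S1,S4} | {S2} | {S7} | {S3,S5} | {S6} — 5 equivalence classes.
S5 and S3 lie in the same block of the stable partition, so they are equivalent — no string distinguishes them.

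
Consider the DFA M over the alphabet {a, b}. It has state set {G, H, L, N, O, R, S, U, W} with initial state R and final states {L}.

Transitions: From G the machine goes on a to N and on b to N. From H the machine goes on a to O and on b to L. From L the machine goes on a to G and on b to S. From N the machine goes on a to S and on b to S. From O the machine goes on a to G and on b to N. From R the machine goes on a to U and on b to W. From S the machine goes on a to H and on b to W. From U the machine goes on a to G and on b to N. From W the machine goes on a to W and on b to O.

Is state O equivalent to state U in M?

All states are reachable from the start state.
Initial partition by acceptance: {L} | {G,H,N,O,R,S,U,W}.
Split {G,H,N,O,R,S,U,W} by δ(·,b) → {G,N,O,R,S,U,W} and {H}.
On input a, block {G,N,O,R,S,U,W} splits into {G,N,O,R,U,W} and {S}.
Split {G,N,O,R,U,W} by δ(·,a) → {G,O,R,U,W} and {N}.
Refine {G,O,R,U,W} on symbol a: members go to different blocks, giving {O,R,U,W} and {G}.
On input a, block {O,R,U,W} splits into {O,U} and {R,W}.
Split {R,W} by δ(·,a) → {R} and {W}.
Stable partition: {L} | {O,U} | {H} | {S} | {N} | {G} | {R} | {W} — 8 equivalence classes.
O and U lie in the same block of the stable partition, so they are equivalent — no string distinguishes them.

Yes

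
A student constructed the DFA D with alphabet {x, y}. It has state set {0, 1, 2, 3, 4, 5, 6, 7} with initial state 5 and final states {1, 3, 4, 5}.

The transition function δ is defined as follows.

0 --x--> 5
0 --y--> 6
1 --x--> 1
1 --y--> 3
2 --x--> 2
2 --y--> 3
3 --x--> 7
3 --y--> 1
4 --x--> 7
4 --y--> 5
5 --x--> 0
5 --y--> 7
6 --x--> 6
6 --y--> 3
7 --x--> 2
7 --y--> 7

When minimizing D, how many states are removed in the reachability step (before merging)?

No path from 5 leads to 4; the other 7 states are all reachable.

1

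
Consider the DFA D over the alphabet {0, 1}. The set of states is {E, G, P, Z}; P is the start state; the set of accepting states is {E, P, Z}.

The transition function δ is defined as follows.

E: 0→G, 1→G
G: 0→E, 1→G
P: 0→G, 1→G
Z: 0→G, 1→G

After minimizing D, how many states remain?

2

States {Z} cannot be reached from the start state, so discard them.
Start with accepting vs non-accepting: {E,P} | {G}.
No further refinement is possible. Final partition (2 blocks): {E,P} | {G}.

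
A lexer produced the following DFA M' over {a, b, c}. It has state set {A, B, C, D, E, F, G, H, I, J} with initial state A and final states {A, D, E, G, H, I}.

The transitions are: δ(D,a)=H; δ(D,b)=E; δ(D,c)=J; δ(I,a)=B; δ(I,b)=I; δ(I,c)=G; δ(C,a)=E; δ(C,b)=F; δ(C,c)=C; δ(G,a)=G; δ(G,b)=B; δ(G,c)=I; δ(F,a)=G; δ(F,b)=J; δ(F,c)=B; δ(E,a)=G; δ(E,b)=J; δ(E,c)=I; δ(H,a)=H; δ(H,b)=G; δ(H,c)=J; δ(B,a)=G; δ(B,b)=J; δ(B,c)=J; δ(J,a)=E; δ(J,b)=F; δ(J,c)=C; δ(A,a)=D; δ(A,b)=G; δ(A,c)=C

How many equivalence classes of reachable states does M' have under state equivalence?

4

All states are reachable from the start state.
Start with accepting vs non-accepting: {A,D,E,G,H,I} | {B,C,F,J}.
Split {A,D,E,G,H,I} by δ(·,a) → {A,D,E,G,H} and {I}.
Split {A,D,E,G,H} by δ(·,b) → {A,D,H} and {E,G}.
The partition is now stable with 4 blocks: {A,D,H} | {B,C,F,J} | {I} | {E,G}.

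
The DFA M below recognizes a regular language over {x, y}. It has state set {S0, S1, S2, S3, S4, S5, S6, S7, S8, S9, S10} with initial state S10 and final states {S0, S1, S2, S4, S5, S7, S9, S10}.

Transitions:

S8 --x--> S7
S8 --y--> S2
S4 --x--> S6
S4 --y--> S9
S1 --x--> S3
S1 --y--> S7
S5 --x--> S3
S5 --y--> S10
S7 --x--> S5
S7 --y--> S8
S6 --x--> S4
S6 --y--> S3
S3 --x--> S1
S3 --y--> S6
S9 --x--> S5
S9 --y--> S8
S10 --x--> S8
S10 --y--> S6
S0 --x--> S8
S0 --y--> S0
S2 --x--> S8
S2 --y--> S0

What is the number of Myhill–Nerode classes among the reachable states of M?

P0 = {S0,S1,S2,S4,S5,S7,S9,S10} | {S3,S6,S8}.
Split {S0,S1,S2,S4,S5,S7,S9,S10} by δ(·,x) → {S0,S1,S2,S4,S5,S10} and {S7,S9}.
On input y, block {S0,S1,S2,S4,S5,S10} splits into {S0,S2,S5} and {S1,S4} and {S10}.
Refine {S0,S2,S5} on symbol y: members go to different blocks, giving {S0,S2} and {S5}.
On input x, block {S3,S6,S8} splits into {S3,S6} and {S8}.
The partition is now stable with 7 blocks: {S0,S2} | {S3,S6} | {S7,S9} | {S1,S4} | {S10} | {S5} | {S8}.

7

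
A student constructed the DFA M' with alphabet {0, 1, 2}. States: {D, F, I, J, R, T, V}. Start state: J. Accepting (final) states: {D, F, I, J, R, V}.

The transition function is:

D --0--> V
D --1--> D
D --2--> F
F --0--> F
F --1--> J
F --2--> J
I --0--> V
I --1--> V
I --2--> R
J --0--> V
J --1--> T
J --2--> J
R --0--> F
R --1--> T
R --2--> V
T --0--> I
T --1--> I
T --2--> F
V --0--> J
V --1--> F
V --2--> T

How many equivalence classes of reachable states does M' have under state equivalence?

First remove the unreachable states {D}; 6 states remain.
Start with accepting vs non-accepting: {F,I,J,R,V} | {T}.
On input 1, block {F,I,J,R,V} splits into {F,I,V} and {J,R}.
On input 0, block {F,I,V} splits into {F,I} and {V}.
Split {F,I} by δ(·,0) → {F} and {I}.
Refine {J,R} on symbol 0: members go to different blocks, giving {J} and {R}.
No further refinement is possible. Final partition (6 blocks): {F} | {T} | {J} | {V} | {I} | {R}.

6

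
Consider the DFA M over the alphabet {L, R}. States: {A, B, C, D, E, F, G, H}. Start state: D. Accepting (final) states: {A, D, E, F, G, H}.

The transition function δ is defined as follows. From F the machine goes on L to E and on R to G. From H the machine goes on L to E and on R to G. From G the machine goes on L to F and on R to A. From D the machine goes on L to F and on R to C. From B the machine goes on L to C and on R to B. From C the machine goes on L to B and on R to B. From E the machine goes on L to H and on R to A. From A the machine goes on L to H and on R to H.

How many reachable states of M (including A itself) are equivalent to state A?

5

Every state is reachable, so we keep all 8.
Initial partition by acceptance: {A,D,E,F,G,H} | {B,C}.
Split {A,D,E,F,G,H} by δ(·,R) → {A,E,F,G,H} and {D}.
The partition is now stable with 3 blocks: {A,E,F,G,H} | {B,C} | {D}.
State A belongs to the block {A,E,F,G,H}, which has 5 states.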